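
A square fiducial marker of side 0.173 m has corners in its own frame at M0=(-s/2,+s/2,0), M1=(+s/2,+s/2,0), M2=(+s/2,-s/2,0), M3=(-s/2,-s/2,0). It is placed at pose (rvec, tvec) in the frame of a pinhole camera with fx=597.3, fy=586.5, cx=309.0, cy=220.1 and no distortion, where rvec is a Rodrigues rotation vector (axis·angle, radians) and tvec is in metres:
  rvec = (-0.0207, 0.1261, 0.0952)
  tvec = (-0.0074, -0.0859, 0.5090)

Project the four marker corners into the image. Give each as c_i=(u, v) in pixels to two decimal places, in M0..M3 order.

c0=(192.54, 211.17) c1=(392.81, 229.87) c2=(412.28, 27.58) c3=(212.15, 17.47)

Intrinsics K: fx=597.3, fy=586.5, cx=309.0, cy=220.1
Marker side s = 0.173 m; corners in marker frame (Z=0):
  M0 = (-0.0865, +0.0865, 0)
  M1 = (+0.0865, +0.0865, 0)
  M2 = (+0.0865, -0.0865, 0)
  M3 = (-0.0865, -0.0865, 0)
rvec = (-0.0207, 0.1261, 0.0952), |rvec| = θ = 0.15935 rad = 9.130°
Rodrigues: sinθ=0.15868, 1−cosθ=0.01267; R = I + sinθ·[k]× + (1−cosθ)·[k]×²:
    [+0.98754 -0.09610 +0.12458]
    [+0.09350 +0.99526 +0.02660]
    [-0.12655 -0.01462 +0.99185]
t = (-0.0074, -0.0859, 0.5090) m
M0: Pc = R·M0+t = (-0.10114, -0.00790, +0.51868); u = 597.3·(-0.10114)/0.51868 + 309.0 = 192.5354, v = 586.5·(-0.00790)/0.51868 + 220.1 = 211.1705
M1: Pc = R·M1+t = (+0.06971, +0.00828, +0.49679); u = 597.3·(+0.06971)/0.49679 + 309.0 = 392.8138, v = 586.5·(+0.00828)/0.49679 + 220.1 = 229.8725
M2: Pc = R·M2+t = (+0.08634, -0.16390, +0.49932); u = 597.3·(+0.08634)/0.49932 + 309.0 = 412.2769, v = 586.5·(-0.16390)/0.49932 + 220.1 = 27.5793
M3: Pc = R·M3+t = (-0.08451, -0.18008, +0.52121); u = 597.3·(-0.08451)/0.52121 + 309.0 = 212.1530, v = 586.5·(-0.18008)/0.52121 + 220.1 = 17.4652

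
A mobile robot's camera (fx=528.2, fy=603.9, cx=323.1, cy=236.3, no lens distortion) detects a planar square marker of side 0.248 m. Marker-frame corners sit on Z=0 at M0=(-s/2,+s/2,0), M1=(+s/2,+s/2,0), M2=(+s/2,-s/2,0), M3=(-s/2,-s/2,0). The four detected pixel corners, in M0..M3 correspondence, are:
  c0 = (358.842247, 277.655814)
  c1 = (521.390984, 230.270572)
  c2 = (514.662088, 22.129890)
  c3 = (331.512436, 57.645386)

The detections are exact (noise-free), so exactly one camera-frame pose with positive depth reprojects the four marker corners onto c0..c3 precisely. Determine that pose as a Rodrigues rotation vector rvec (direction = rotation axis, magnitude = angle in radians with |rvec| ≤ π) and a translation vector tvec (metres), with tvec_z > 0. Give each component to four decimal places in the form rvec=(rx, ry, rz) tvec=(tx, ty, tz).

rvec=(0.2955, -0.2501, -0.1937) tvec=(0.1466, -0.0961, 0.6895)

Intrinsics K: fx=528.2, fy=603.9, cx=323.1, cy=236.3
Marker side s = 0.248 m; corners in marker frame (Z=0):
  M0 = (-0.1240, +0.1240, 0)
  M1 = (+0.1240, +0.1240, 0)
  M2 = (+0.1240, -0.1240, 0)
  M3 = (-0.1240, -0.1240, 0)
Detected image corners:
  c0 = (358.842247, 277.655814) px
  c1 = (521.390984, 230.270572) px
  c2 = (514.662088, 22.129890) px
  c3 = (331.512436, 57.645386) px
Planar DLT: solve 8×8 A·h = b for H (H[2,2]=1):
  H  [+828.75399 +261.27506 +435.40669]
  H  [-122.82406 +928.39812 +152.09927]
  H  [+0.31070 +0.44997 +1.00000]
B = K⁻¹H; ‖b₁‖=1.450401, ‖b₂‖=1.450401; λ = 2/(‖b₁‖+‖b₂‖) = 0.689464, sign → tz>0 ⇒ λ=+0.689464
r₁ = λ·B[:,0] = (+0.95074,-0.22405,+0.21422); r₂ = λ·B[:,1] = (+0.15127,+0.93855,+0.31024)
r₃ = r₁×r₂ = (-0.27056,-0.26255,+0.92621); SVD([r₁ r₂ r₃]) → R = UVᵀ:
  R  [+0.95074 +0.15127 -0.27056]
  R  [-0.22405 +0.93855 -0.26255]
  R  [+0.21422 +0.31024 +0.92621]
t = (+0.14659, -0.09613, +0.68946) m
tr R = 2.815499; θ = arccos((tr R − 1)/2) = 0.432909 rad = 24.804°
axis k = ((R−Rᵀ)₃₂, (R−Rᵀ)₁₃, (R−Rᵀ)₂₁) / (2 sinθ) = (+0.682687, -0.577786, -0.447327)
rvec = θ·k = (+0.295541, -0.250129, -0.193652)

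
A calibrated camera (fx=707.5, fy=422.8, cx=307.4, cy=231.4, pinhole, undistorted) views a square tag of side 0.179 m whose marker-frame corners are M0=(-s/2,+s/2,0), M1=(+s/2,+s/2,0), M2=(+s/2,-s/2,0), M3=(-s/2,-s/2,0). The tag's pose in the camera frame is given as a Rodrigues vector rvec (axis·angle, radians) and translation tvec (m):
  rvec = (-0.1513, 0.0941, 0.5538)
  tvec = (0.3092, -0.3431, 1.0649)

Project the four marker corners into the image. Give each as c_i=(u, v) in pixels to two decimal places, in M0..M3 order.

c0=(430.84, 106.80) c1=(536.41, 141.49) c2=(594.98, 83.53) c3=(490.20, 50.75)

Intrinsics K: fx=707.5, fy=422.8, cx=307.4, cy=231.4
Marker side s = 0.179 m; corners in marker frame (Z=0):
  M0 = (-0.0895, +0.0895, 0)
  M1 = (+0.0895, +0.0895, 0)
  M2 = (+0.0895, -0.0895, 0)
  M3 = (-0.0895, -0.0895, 0)
rvec = (-0.1513, 0.0941, 0.5538), |rvec| = θ = 0.58176 rad = 33.332°
Rodrigues: sinθ=0.54949, 1−cosθ=0.16450; R = I + sinθ·[k]× + (1−cosθ)·[k]×²:
    [+0.84663 -0.53001 +0.04815]
    [+0.51617 +0.83980 +0.16824]
    [-0.12961 -0.11758 +0.98457]
t = (0.3092, -0.3431, 1.0649) m
M0: Pc = R·M0+t = (+0.18599, -0.31413, +1.06598); u = 707.5·(+0.18599)/1.06598 + 307.4 = 430.8445, v = 422.8·(-0.31413)/1.06598 + 231.4 = 106.8043
M1: Pc = R·M1+t = (+0.33754, -0.22174, +1.04278); u = 707.5·(+0.33754)/1.04278 + 307.4 = 536.4113, v = 422.8·(-0.22174)/1.04278 + 231.4 = 141.4939
M2: Pc = R·M2+t = (+0.43241, -0.37207, +1.06382); u = 707.5·(+0.43241)/1.06382 + 307.4 = 594.9750, v = 422.8·(-0.37207)/1.06382 + 231.4 = 83.5284
M3: Pc = R·M3+t = (+0.28086, -0.46446, +1.08702); u = 707.5·(+0.28086)/1.08702 + 307.4 = 490.2023, v = 422.8·(-0.46446)/1.08702 + 231.4 = 50.7476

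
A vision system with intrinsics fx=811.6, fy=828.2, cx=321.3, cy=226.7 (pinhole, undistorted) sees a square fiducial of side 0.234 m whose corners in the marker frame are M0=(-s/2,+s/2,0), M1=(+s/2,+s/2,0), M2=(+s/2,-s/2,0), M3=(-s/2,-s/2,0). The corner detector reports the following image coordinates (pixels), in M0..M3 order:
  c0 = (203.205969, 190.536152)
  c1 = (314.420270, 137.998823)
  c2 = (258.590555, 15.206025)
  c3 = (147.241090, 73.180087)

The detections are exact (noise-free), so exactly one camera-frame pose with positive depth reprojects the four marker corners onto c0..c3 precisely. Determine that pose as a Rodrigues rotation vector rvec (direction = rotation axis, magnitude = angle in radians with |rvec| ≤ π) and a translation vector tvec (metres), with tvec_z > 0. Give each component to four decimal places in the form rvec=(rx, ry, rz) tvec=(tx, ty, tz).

Intrinsics K: fx=811.6, fy=828.2, cx=321.3, cy=226.7
Marker side s = 0.234 m; corners in marker frame (Z=0):
  M0 = (-0.1170, +0.1170, 0)
  M1 = (+0.1170, +0.1170, 0)
  M2 = (+0.1170, -0.1170, 0)
  M3 = (-0.1170, -0.1170, 0)
Detected image corners:
  c0 = (203.205969, 190.536152) px
  c1 = (314.420270, 137.998823) px
  c2 = (258.590555, 15.206025) px
  c3 = (147.241090, 73.180087) px
Planar DLT: solve 8×8 A·h = b for H (H[2,2]=1):
  H  [+439.72447 +258.08163 +230.12588]
  H  [-252.20174 +521.59557 +105.31619]
  H  [-0.15523 +0.08316 +1.00000]
B = K⁻¹H; ‖b₁‖=0.675771, ‖b₂‖=0.675771; λ = 2/(‖b₁‖+‖b₂‖) = 1.479791, sign → tz>0 ⇒ λ=+1.479791
r₁ = λ·B[:,0] = (+0.89269,-0.38775,-0.22970); r₂ = λ·B[:,1] = (+0.42184,+0.89828,+0.12306)
r₃ = r₁×r₂ = (+0.15862,-0.20675,+0.96545); SVD([r₁ r₂ r₃]) → R = UVᵀ:
  R  [+0.89269 +0.42184 +0.15862]
  R  [-0.38775 +0.89828 -0.20675]
  R  [-0.22970 +0.12306 +0.96545]
t = (-0.16624, -0.21688, +1.47979) m
tr R = 2.756414; θ = arccos((tr R − 1)/2) = 0.498696 rad = 28.573°
axis k = ((R−Rᵀ)₃₂, (R−Rᵀ)₁₃, (R−Rᵀ)₂₁) / (2 sinθ) = (+0.344793, +0.405958, -0.846354)
rvec = θ·k = (+0.171947, +0.202450, -0.422073)

rvec=(0.1719, 0.2024, -0.4221) tvec=(-0.1662, -0.2169, 1.4798)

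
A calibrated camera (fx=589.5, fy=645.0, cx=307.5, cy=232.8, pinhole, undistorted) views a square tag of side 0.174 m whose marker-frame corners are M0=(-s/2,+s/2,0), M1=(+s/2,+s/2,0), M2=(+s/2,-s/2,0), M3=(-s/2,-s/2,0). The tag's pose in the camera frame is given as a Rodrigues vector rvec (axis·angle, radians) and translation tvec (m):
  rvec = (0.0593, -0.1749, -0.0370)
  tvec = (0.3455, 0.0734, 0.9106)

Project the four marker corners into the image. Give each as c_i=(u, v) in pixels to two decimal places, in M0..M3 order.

c0=(479.34, 350.09) c1=(582.21, 341.25) c2=(581.91, 220.86) c3=(477.79, 225.74)

Intrinsics K: fx=589.5, fy=645.0, cx=307.5, cy=232.8
Marker side s = 0.174 m; corners in marker frame (Z=0):
  M0 = (-0.0870, +0.0870, 0)
  M1 = (+0.0870, +0.0870, 0)
  M2 = (+0.0870, -0.0870, 0)
  M3 = (-0.0870, -0.0870, 0)
rvec = (0.0593, -0.1749, -0.0370), |rvec| = θ = 0.18835 rad = 10.792°
Rodrigues: sinθ=0.18724, 1−cosθ=0.01769; R = I + sinθ·[k]× + (1−cosθ)·[k]×²:
    [+0.98407 +0.03161 -0.17496]
    [-0.04195 +0.99756 -0.05572]
    [+0.17277 +0.06218 +0.98300]
t = (0.3455, 0.0734, 0.9106) m
M0: Pc = R·M0+t = (+0.26264, +0.16384, +0.90098); u = 589.5·(+0.26264)/0.90098 + 307.5 = 479.3400, v = 645.0·(+0.16384)/0.90098 + 232.8 = 350.0897
M1: Pc = R·M1+t = (+0.43386, +0.15654, +0.93104); u = 589.5·(+0.43386)/0.93104 + 307.5 = 582.2064, v = 645.0·(+0.15654)/0.93104 + 232.8 = 341.2455
M2: Pc = R·M2+t = (+0.42836, -0.01704, +0.92022); u = 589.5·(+0.42836)/0.92022 + 307.5 = 581.9125, v = 645.0·(-0.01704)/0.92022 + 232.8 = 220.8578
M3: Pc = R·M3+t = (+0.25714, -0.00974, +0.89016); u = 589.5·(+0.25714)/0.89016 + 307.5 = 477.7860, v = 645.0·(-0.00974)/0.89016 + 232.8 = 225.7437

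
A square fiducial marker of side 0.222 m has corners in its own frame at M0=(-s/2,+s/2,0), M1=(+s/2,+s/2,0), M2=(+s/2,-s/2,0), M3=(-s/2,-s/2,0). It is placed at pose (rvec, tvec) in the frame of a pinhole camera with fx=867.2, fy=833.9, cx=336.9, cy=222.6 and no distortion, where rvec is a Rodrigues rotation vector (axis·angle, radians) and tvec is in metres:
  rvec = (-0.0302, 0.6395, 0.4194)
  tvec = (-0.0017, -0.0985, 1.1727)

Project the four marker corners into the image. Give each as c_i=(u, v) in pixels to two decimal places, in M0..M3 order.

Intrinsics K: fx=867.2, fy=833.9, cx=336.9, cy=222.6
Marker side s = 0.222 m; corners in marker frame (Z=0):
  M0 = (-0.1110, +0.1110, 0)
  M1 = (+0.1110, +0.1110, 0)
  M2 = (+0.1110, -0.1110, 0)
  M3 = (-0.1110, -0.1110, 0)
rvec = (-0.0302, 0.6395, 0.4194), |rvec| = θ = 0.76536 rad = 43.852°
Rodrigues: sinθ=0.69279, 1−cosθ=0.27886; R = I + sinθ·[k]× + (1−cosθ)·[k]×²:
    [+0.72157 -0.38883 +0.57284]
    [+0.37044 +0.91583 +0.15502]
    [-0.58490 +0.10035 +0.80487]
t = (-0.0017, -0.0985, 1.1727) m
M0: Pc = R·M0+t = (-0.12495, -0.03796, +1.24876); u = 867.2·(-0.12495)/1.24876 + 336.9 = 250.1256, v = 833.9·(-0.03796)/1.24876 + 222.6 = 197.2495
M1: Pc = R·M1+t = (+0.03523, +0.04428, +1.11891); u = 867.2·(+0.03523)/1.11891 + 336.9 = 364.2077, v = 833.9·(+0.04428)/1.11891 + 222.6 = 255.5979
M2: Pc = R·M2+t = (+0.12155, -0.15904, +1.09664); u = 867.2·(+0.12155)/1.09664 + 336.9 = 433.0231, v = 833.9·(-0.15904)/1.09664 + 222.6 = 101.6653
M3: Pc = R·M3+t = (-0.03863, -0.24128, +1.22649); u = 867.2·(-0.03863)/1.22649 + 336.9 = 309.5834, v = 833.9·(-0.24128)/1.22649 + 222.6 = 58.5539

c0=(250.13, 197.25) c1=(364.21, 255.60) c2=(433.02, 101.67) c3=(309.58, 58.55)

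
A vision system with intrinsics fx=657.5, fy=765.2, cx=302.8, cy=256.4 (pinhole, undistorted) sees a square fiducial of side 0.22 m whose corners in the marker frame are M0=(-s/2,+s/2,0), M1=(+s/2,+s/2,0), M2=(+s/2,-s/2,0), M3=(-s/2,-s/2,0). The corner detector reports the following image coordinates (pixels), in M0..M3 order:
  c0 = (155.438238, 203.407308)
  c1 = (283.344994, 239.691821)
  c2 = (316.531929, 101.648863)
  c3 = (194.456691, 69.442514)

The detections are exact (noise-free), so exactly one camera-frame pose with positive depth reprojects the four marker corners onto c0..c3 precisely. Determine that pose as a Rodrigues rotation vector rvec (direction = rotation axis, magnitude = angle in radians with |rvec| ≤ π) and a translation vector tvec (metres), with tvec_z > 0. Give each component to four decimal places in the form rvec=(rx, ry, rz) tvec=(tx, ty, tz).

Intrinsics K: fx=657.5, fy=765.2, cx=302.8, cy=256.4
Marker side s = 0.22 m; corners in marker frame (Z=0):
  M0 = (-0.1100, +0.1100, 0)
  M1 = (+0.1100, +0.1100, 0)
  M2 = (+0.1100, -0.1100, 0)
  M3 = (-0.1100, -0.1100, 0)
Detected image corners:
  c0 = (155.438238, 203.407308) px
  c1 = (283.344994, 239.691821) px
  c2 = (316.531929, 101.648863) px
  c3 = (194.456691, 69.442514) px
Planar DLT: solve 8×8 A·h = b for H (H[2,2]=1):
  H  [+549.44980 -219.87054 +237.37713]
  H  [+143.55606 +582.13032 +151.64877]
  H  [-0.07728 -0.23439 +1.00000]
B = K⁻¹H; ‖b₁‖=0.900355, ‖b₂‖=0.900355; λ = 2/(‖b₁‖+‖b₂‖) = 1.110673, sign → tz>0 ⇒ λ=+1.110673
r₁ = λ·B[:,0] = (+0.96768,+0.23713,-0.08583); r₂ = λ·B[:,1] = (-0.25152,+0.93218,-0.26033)
r₃ = r₁×r₂ = (+0.01828,+0.27351,+0.96170); SVD([r₁ r₂ r₃]) → R = UVᵀ:
  R  [+0.96768 -0.25152 +0.01828]
  R  [+0.23713 +0.93218 +0.27351]
  R  [-0.08583 -0.26033 +0.96170]
t = (-0.11051, -0.15204, +1.11067) m
tr R = 2.861558; θ = arccos((tr R − 1)/2) = 0.374259 rad = 21.443°
axis k = ((R−Rᵀ)₃₂, (R−Rᵀ)₁₃, (R−Rᵀ)₂₁) / (2 sinθ) = (-0.730122, +0.142389, +0.668317)
rvec = θ·k = (-0.273255, +0.053290, +0.250124)

rvec=(-0.2733, 0.0533, 0.2501) tvec=(-0.1105, -0.1520, 1.1107)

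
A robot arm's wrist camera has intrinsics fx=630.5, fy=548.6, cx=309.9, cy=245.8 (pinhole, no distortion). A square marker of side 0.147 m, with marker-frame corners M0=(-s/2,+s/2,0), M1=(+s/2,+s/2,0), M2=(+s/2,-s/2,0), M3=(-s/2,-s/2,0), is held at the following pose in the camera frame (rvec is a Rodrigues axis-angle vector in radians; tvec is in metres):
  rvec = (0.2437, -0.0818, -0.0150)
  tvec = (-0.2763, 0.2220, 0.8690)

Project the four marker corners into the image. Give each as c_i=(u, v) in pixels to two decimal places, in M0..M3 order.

Intrinsics K: fx=630.5, fy=548.6, cx=309.9, cy=245.8
Marker side s = 0.147 m; corners in marker frame (Z=0):
  M0 = (-0.0735, +0.0735, 0)
  M1 = (+0.0735, +0.0735, 0)
  M2 = (+0.0735, -0.0735, 0)
  M3 = (-0.0735, -0.0735, 0)
rvec = (0.2437, -0.0818, -0.0150), |rvec| = θ = 0.25750 rad = 14.754°
Rodrigues: sinθ=0.25466, 1−cosθ=0.03297; R = I + sinθ·[k]× + (1−cosθ)·[k]×²:
    [+0.99656 +0.00492 -0.08272]
    [-0.02475 +0.97036 -0.24041]
    [+0.07908 +0.24163 +0.96714]
t = (-0.2763, 0.2220, 0.8690) m
M0: Pc = R·M0+t = (-0.34919, +0.29514, +0.88095); u = 630.5·(-0.34919)/0.88095 + 309.9 = 59.9855, v = 548.6·(+0.29514)/0.88095 + 245.8 = 429.5953
M1: Pc = R·M1+t = (-0.20269, +0.29150, +0.89257); u = 630.5·(-0.20269)/0.89257 + 309.9 = 166.7220, v = 548.6·(+0.29150)/0.89257 + 245.8 = 424.9656
M2: Pc = R·M2+t = (-0.20341, +0.14886, +0.85705); u = 630.5·(-0.20341)/0.85705 + 309.9 = 160.2559, v = 548.6·(+0.14886)/0.85705 + 245.8 = 341.0853
M3: Pc = R·M3+t = (-0.34991, +0.15250, +0.84543); u = 630.5·(-0.34991)/0.84543 + 309.9 = 48.9462, v = 548.6·(+0.15250)/0.84543 + 245.8 = 344.7561

c0=(59.99, 429.60) c1=(166.72, 424.97) c2=(160.26, 341.09) c3=(48.95, 344.76)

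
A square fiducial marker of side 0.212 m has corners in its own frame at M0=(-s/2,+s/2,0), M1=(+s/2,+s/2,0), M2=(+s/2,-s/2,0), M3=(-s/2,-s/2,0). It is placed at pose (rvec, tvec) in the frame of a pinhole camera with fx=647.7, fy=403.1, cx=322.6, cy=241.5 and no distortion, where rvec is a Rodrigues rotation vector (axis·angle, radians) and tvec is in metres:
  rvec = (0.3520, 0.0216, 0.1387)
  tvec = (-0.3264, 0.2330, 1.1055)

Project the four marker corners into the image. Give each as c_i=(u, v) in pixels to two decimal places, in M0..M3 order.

Intrinsics K: fx=647.7, fy=403.1, cx=322.6, cy=241.5
Marker side s = 0.212 m; corners in marker frame (Z=0):
  M0 = (-0.1060, +0.1060, 0)
  M1 = (+0.1060, +0.1060, 0)
  M2 = (+0.1060, -0.1060, 0)
  M3 = (-0.1060, -0.1060, 0)
rvec = (0.3520, 0.0216, 0.1387), |rvec| = θ = 0.37896 rad = 21.713°
Rodrigues: sinθ=0.36995, 1−cosθ=0.07095; R = I + sinθ·[k]× + (1−cosθ)·[k]×²:
    [+0.99027 -0.13165 +0.04521]
    [+0.13916 +0.92928 -0.34216]
    [+0.00303 +0.34512 +0.93856]
t = (-0.3264, 0.2330, 1.1055) m
M0: Pc = R·M0+t = (-0.44532, +0.31675, +1.14176); u = 647.7·(-0.44532)/1.14176 + 322.6 = 69.9765, v = 403.1·(+0.31675)/1.14176 + 241.5 = 353.3300
M1: Pc = R·M1+t = (-0.23539, +0.34625, +1.14240); u = 647.7·(-0.23539)/1.14240 + 322.6 = 189.1447, v = 403.1·(+0.34625)/1.14240 + 241.5 = 363.6769
M2: Pc = R·M2+t = (-0.20748, +0.14925, +1.06924); u = 647.7·(-0.20748)/1.06924 + 322.6 = 196.9191, v = 403.1·(+0.14925)/1.06924 + 241.5 = 297.7657
M3: Pc = R·M3+t = (-0.41741, +0.11975, +1.06860); u = 647.7·(-0.41741)/1.06860 + 322.6 = 69.5964, v = 403.1·(+0.11975)/1.06860 + 241.5 = 286.6707

c0=(69.98, 353.33) c1=(189.14, 363.68) c2=(196.92, 297.77) c3=(69.60, 286.67)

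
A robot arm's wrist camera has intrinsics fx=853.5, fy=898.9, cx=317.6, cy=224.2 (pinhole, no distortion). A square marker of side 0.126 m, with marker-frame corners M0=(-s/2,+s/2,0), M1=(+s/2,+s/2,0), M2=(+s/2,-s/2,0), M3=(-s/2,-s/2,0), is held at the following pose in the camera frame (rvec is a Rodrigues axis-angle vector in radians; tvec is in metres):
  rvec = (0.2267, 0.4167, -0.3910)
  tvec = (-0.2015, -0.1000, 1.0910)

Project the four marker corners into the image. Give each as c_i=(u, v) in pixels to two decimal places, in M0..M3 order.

c0=(144.48, 205.85) c1=(220.10, 170.99) c2=(176.49, 73.43) c3=(101.88, 113.62)

Intrinsics K: fx=853.5, fy=898.9, cx=317.6, cy=224.2
Marker side s = 0.126 m; corners in marker frame (Z=0):
  M0 = (-0.0630, +0.0630, 0)
  M1 = (+0.0630, +0.0630, 0)
  M2 = (+0.0630, -0.0630, 0)
  M3 = (-0.0630, -0.0630, 0)
rvec = (0.2267, 0.4167, -0.3910), |rvec| = θ = 0.61475 rad = 35.222°
Rodrigues: sinθ=0.57675, 1−cosθ=0.18308; R = I + sinθ·[k]× + (1−cosθ)·[k]×²:
    [+0.84182 +0.41260 +0.34800]
    [-0.32107 +0.90104 -0.29162]
    [-0.43389 +0.13376 +0.89098]
t = (-0.2015, -0.1000, 1.0910) m
M0: Pc = R·M0+t = (-0.22854, -0.02301, +1.12676); u = 853.5·(-0.22854)/1.12676 + 317.6 = 144.4848, v = 898.9·(-0.02301)/1.12676 + 224.2 = 205.8455
M1: Pc = R·M1+t = (-0.12247, -0.06346, +1.07209); u = 853.5·(-0.12247)/1.07209 + 317.6 = 220.0993, v = 898.9·(-0.06346)/1.07209 + 224.2 = 170.9901
M2: Pc = R·M2+t = (-0.17446, -0.17699, +1.05524); u = 853.5·(-0.17446)/1.05524 + 317.6 = 176.4936, v = 898.9·(-0.17699)/1.05524 + 224.2 = 73.4294
M3: Pc = R·M3+t = (-0.28053, -0.13654, +1.10991); u = 853.5·(-0.28053)/1.10991 + 317.6 = 101.8787, v = 898.9·(-0.13654)/1.10991 + 224.2 = 113.6196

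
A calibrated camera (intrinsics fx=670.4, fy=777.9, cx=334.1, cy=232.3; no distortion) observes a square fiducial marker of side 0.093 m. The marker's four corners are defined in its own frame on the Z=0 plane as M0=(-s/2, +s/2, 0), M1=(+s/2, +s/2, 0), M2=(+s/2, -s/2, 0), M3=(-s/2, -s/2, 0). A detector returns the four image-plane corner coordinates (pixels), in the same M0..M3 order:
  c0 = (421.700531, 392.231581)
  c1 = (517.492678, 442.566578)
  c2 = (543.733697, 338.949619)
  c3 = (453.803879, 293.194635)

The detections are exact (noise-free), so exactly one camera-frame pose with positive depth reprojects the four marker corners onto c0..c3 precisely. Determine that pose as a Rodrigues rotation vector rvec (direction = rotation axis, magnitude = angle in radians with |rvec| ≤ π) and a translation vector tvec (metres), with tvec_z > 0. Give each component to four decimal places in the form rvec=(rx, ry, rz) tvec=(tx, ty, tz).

rvec=(-0.4841, -0.0109, 0.4264) tvec=(0.1404, 0.1068, 0.6265)

Intrinsics K: fx=670.4, fy=777.9, cx=334.1, cy=232.3
Marker side s = 0.093 m; corners in marker frame (Z=0):
  M0 = (-0.0465, +0.0465, 0)
  M1 = (+0.0465, +0.0465, 0)
  M2 = (+0.0465, -0.0465, 0)
  M3 = (-0.0465, -0.0465, 0)
Detected image corners:
  c0 = (421.700531, 392.231581) px
  c1 = (517.492678, 442.566578) px
  c2 = (543.733697, 338.949619) px
  c3 = (453.803879, 293.194635) px
Planar DLT: solve 8×8 A·h = b for H (H[2,2]=1):
  H  [+928.26669 -664.29333 +484.36508]
  H  [+463.38662 +823.96582 +364.87107]
  H  [-0.14288 -0.72370 +1.00000]
B = K⁻¹H; ‖b₁‖=1.596060, ‖b₂‖=1.596060; λ = 2/(‖b₁‖+‖b₂‖) = 0.626543, sign → tz>0 ⇒ λ=+0.626543
r₁ = λ·B[:,0] = (+0.91215,+0.39996,-0.08952); r₂ = λ·B[:,1] = (-0.39486,+0.79905,-0.45343)
r₃ = r₁×r₂ = (-0.10982,+0.44895,+0.88678); SVD([r₁ r₂ r₃]) → R = UVᵀ:
  R  [+0.91215 -0.39486 -0.10982]
  R  [+0.39996 +0.79905 +0.44895]
  R  [-0.08952 -0.45343 +0.88678]
t = (+0.14043, +0.10678, +0.62654) m
tr R = 2.597988; θ = arccos((tr R − 1)/2) = 0.645176 rad = 36.966°
axis k = ((R−Rᵀ)₃₂, (R−Rᵀ)₁₃, (R−Rᵀ)₂₁) / (2 sinθ) = (-0.750305, -0.016884, +0.660876)
rvec = θ·k = (-0.484079, -0.010893, +0.426381)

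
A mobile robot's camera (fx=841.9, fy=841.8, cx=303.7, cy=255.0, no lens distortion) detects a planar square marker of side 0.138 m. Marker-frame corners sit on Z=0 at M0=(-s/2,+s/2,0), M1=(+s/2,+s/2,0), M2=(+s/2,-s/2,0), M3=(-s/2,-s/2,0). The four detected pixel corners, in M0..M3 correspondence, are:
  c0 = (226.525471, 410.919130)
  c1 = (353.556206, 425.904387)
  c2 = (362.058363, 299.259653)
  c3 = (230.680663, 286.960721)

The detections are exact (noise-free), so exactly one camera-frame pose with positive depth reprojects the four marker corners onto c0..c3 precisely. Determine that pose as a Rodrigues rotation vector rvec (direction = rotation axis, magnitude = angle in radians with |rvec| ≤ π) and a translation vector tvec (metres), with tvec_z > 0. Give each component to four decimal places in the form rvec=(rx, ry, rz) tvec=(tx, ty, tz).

rvec=(0.2042, 0.1688, 0.0684) tvec=(-0.0119, 0.1066, 0.8828)

Intrinsics K: fx=841.9, fy=841.8, cx=303.7, cy=255.0
Marker side s = 0.138 m; corners in marker frame (Z=0):
  M0 = (-0.0690, +0.0690, 0)
  M1 = (+0.0690, +0.0690, 0)
  M2 = (+0.0690, -0.0690, 0)
  M3 = (-0.0690, -0.0690, 0)
Detected image corners:
  c0 = (226.525471, 410.919130) px
  c1 = (353.556206, 425.904387) px
  c2 = (362.058363, 299.259653) px
  c3 = (230.680663, 286.960721) px
Planar DLT: solve 8×8 A·h = b for H (H[2,2]=1):
  H  [+882.95676 +23.22103 +292.34736]
  H  [+34.64478 +991.44184 +356.69142]
  H  [-0.18093 +0.23494 +1.00000]
B = K⁻¹H; ‖b₁‖=1.132705, ‖b₂‖=1.132704; λ = 2/(‖b₁‖+‖b₂‖) = 0.882843, sign → tz>0 ⇒ λ=+0.882843
r₁ = λ·B[:,0] = (+0.98352,+0.08472,-0.15974); r₂ = λ·B[:,1] = (-0.05047,+0.97695,+0.20741)
r₃ = r₁×r₂ = (+0.17363,-0.19593,+0.96512); SVD([r₁ r₂ r₃]) → R = UVᵀ:
  R  [+0.98352 -0.05047 +0.17363]
  R  [+0.08472 +0.97695 -0.19593]
  R  [-0.15974 +0.20741 +0.96512]
t = (-0.01190, +0.10665, +0.88284) m
tr R = 2.925593; θ = arccos((tr R − 1)/2) = 0.273629 rad = 15.678°
axis k = ((R−Rᵀ)₃₂, (R−Rᵀ)₁₃, (R−Rᵀ)₂₁) / (2 sinθ) = (+0.746302, +0.616815, +0.250143)
rvec = θ·k = (+0.204210, +0.168779, +0.068446)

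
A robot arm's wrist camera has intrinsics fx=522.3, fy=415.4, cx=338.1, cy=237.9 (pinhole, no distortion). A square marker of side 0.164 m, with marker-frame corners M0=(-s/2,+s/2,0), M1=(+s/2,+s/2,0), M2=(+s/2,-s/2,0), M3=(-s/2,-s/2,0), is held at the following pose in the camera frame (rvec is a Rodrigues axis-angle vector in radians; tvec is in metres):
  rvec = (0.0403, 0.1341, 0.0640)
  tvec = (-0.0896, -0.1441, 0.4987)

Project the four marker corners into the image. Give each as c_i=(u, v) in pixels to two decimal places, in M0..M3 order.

Intrinsics K: fx=522.3, fy=415.4, cx=338.1, cy=237.9
Marker side s = 0.164 m; corners in marker frame (Z=0):
  M0 = (-0.0820, +0.0820, 0)
  M1 = (+0.0820, +0.0820, 0)
  M2 = (+0.0820, -0.0820, 0)
  M3 = (-0.0820, -0.0820, 0)
rvec = (0.0403, 0.1341, 0.0640), |rvec| = θ = 0.15396 rad = 8.821°
Rodrigues: sinθ=0.15335, 1−cosθ=0.01183; R = I + sinθ·[k]× + (1−cosθ)·[k]×²:
    [+0.98898 -0.06105 +0.13486]
    [+0.06644 +0.99715 -0.03586]
    [-0.13228 +0.04442 +0.99022]
t = (-0.0896, -0.1441, 0.4987) m
M0: Pc = R·M0+t = (-0.17570, -0.06778, +0.51319); u = 522.3·(-0.17570)/0.51319 + 338.1 = 159.2783, v = 415.4·(-0.06778)/0.51319 + 237.9 = 183.0337
M1: Pc = R·M1+t = (-0.01351, -0.05689, +0.49150); u = 522.3·(-0.01351)/0.49150 + 338.1 = 323.7437, v = 415.4·(-0.05689)/0.49150 + 237.9 = 189.8216
M2: Pc = R·M2+t = (-0.00350, -0.22042, +0.48421); u = 522.3·(-0.00350)/0.48421 + 338.1 = 334.3276, v = 415.4·(-0.22042)/0.48421 + 237.9 = 48.8055
M3: Pc = R·M3+t = (-0.16569, -0.23131, +0.50590); u = 522.3·(-0.16569)/0.50590 + 338.1 = 167.0399, v = 415.4·(-0.23131)/0.50590 + 237.9 = 47.9670

c0=(159.28, 183.03) c1=(323.74, 189.82) c2=(334.33, 48.81) c3=(167.04, 47.97)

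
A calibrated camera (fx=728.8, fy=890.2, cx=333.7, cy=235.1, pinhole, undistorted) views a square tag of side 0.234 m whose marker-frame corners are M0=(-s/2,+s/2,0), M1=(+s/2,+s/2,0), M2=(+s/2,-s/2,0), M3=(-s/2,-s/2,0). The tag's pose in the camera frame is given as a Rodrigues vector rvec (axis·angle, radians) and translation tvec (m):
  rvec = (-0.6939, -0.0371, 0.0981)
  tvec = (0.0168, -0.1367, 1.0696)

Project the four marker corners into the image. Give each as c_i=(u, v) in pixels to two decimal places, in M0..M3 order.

c0=(254.05, 182.04) c1=(424.59, 203.54) c2=(424.30, 68.57) c3=(276.08, 49.85)

Intrinsics K: fx=728.8, fy=890.2, cx=333.7, cy=235.1
Marker side s = 0.234 m; corners in marker frame (Z=0):
  M0 = (-0.1170, +0.1170, 0)
  M1 = (+0.1170, +0.1170, 0)
  M2 = (+0.1170, -0.1170, 0)
  M3 = (-0.1170, -0.1170, 0)
rvec = (-0.6939, -0.0371, 0.0981), |rvec| = θ = 0.70178 rad = 40.209°
Rodrigues: sinθ=0.64558, 1−cosθ=0.23631; R = I + sinθ·[k]× + (1−cosθ)·[k]×²:
    [+0.99472 -0.07789 -0.06679]
    [+0.10260 +0.76435 +0.63658]
    [+0.00147 -0.64008 +0.76831]
t = (0.0168, -0.1367, 1.0696) m
M0: Pc = R·M0+t = (-0.10870, -0.05927, +0.99454); u = 728.8·(-0.10870)/0.99454 + 333.7 = 254.0476, v = 890.2·(-0.05927)/0.99454 + 235.1 = 182.0443
M1: Pc = R·M1+t = (+0.12407, -0.03527, +0.99488); u = 728.8·(+0.12407)/0.99488 + 333.7 = 424.5867, v = 890.2·(-0.03527)/0.99488 + 235.1 = 203.5439
M2: Pc = R·M2+t = (+0.14230, -0.21413, +1.14466); u = 728.8·(+0.14230)/1.14466 + 333.7 = 424.2991, v = 890.2·(-0.21413)/1.14466 + 235.1 = 68.5749
M3: Pc = R·M3+t = (-0.09047, -0.23813, +1.14432); u = 728.8·(-0.09047)/1.14432 + 333.7 = 276.0814, v = 890.2·(-0.23813)/1.14432 + 235.1 = 49.8488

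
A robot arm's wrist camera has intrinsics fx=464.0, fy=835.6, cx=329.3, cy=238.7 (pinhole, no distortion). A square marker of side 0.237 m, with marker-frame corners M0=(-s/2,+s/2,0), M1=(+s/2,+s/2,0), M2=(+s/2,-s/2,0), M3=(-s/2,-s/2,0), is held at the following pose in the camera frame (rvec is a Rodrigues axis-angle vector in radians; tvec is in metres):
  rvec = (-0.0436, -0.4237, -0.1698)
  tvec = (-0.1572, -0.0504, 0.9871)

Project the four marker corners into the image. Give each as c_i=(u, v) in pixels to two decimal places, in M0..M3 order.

Intrinsics K: fx=464.0, fy=835.6, cx=329.3, cy=238.7
Marker side s = 0.237 m; corners in marker frame (Z=0):
  M0 = (-0.1185, +0.1185, 0)
  M1 = (+0.1185, +0.1185, 0)
  M2 = (+0.1185, -0.1185, 0)
  M3 = (-0.1185, -0.1185, 0)
rvec = (-0.0436, -0.4237, -0.1698), |rvec| = θ = 0.45854 rad = 26.272°
Rodrigues: sinθ=0.44264, 1−cosθ=0.10330; R = I + sinθ·[k]× + (1−cosθ)·[k]×²:
    [+0.89764 +0.17299 -0.40537]
    [-0.15484 +0.98490 +0.07743]
    [+0.41265 -0.00674 +0.91087]
t = (-0.1572, -0.0504, 0.9871) m
M0: Pc = R·M0+t = (-0.24307, +0.08466, +0.93740); u = 464.0·(-0.24307)/0.93740 + 329.3 = 208.9837, v = 835.6·(+0.08466)/0.93740 + 238.7 = 314.1648
M1: Pc = R·M1+t = (-0.03033, +0.04796, +1.03520); u = 464.0·(-0.03033)/1.03520 + 329.3 = 315.7049, v = 835.6·(+0.04796)/1.03520 + 238.7 = 277.4149
M2: Pc = R·M2+t = (-0.07133, -0.18546, +1.03680); u = 464.0·(-0.07133)/1.03680 + 329.3 = 297.3779, v = 835.6·(-0.18546)/1.03680 + 238.7 = 89.2307
M3: Pc = R·M3+t = (-0.28407, -0.14876, +0.93900); u = 464.0·(-0.28407)/0.93900 + 329.3 = 188.9295, v = 835.6·(-0.14876)/0.93900 + 238.7 = 106.3187

c0=(208.98, 314.16) c1=(315.70, 277.41) c2=(297.38, 89.23) c3=(188.93, 106.32)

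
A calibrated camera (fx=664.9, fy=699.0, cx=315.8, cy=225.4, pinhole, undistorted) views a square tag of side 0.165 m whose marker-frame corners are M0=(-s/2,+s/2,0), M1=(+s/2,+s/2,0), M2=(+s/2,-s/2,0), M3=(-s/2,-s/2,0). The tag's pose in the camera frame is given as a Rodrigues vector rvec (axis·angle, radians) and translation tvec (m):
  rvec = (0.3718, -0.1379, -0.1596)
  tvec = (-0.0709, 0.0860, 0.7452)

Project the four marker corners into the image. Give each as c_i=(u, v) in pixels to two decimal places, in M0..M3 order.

c0=(193.69, 386.39) c1=(333.16, 356.38) c2=(314.98, 220.86) c3=(162.95, 250.16)

Intrinsics K: fx=664.9, fy=699.0, cx=315.8, cy=225.4
Marker side s = 0.165 m; corners in marker frame (Z=0):
  M0 = (-0.0825, +0.0825, 0)
  M1 = (+0.0825, +0.0825, 0)
  M2 = (+0.0825, -0.0825, 0)
  M3 = (-0.0825, -0.0825, 0)
rvec = (0.3718, -0.1379, -0.1596), |rvec| = θ = 0.42746 rad = 24.492°
Rodrigues: sinθ=0.41456, 1−cosθ=0.08998; R = I + sinθ·[k]× + (1−cosθ)·[k]×²:
    [+0.97809 +0.12954 -0.16296]
    [-0.18003 +0.91939 -0.34974]
    [+0.10452 +0.37142 +0.92256]
t = (-0.0709, 0.0860, 0.7452) m
M0: Pc = R·M0+t = (-0.14091, +0.17670, +0.76722); u = 664.9·(-0.14091)/0.76722 + 315.8 = 193.6859, v = 699.0·(+0.17670)/0.76722 + 225.4 = 386.3900
M1: Pc = R·M1+t = (+0.02048, +0.14700, +0.78446); u = 664.9·(+0.02048)/0.78446 + 315.8 = 333.1580, v = 699.0·(+0.14700)/0.78446 + 225.4 = 356.3819
M2: Pc = R·M2+t = (-0.00089, -0.00470, +0.72318); u = 664.9·(-0.00089)/0.72318 + 315.8 = 314.9779, v = 699.0·(-0.00470)/0.72318 + 225.4 = 220.8554
M3: Pc = R·M3+t = (-0.16228, +0.02500, +0.70594); u = 664.9·(-0.16228)/0.70594 + 315.8 = 162.9538, v = 699.0·(+0.02500)/0.70594 + 225.4 = 250.1577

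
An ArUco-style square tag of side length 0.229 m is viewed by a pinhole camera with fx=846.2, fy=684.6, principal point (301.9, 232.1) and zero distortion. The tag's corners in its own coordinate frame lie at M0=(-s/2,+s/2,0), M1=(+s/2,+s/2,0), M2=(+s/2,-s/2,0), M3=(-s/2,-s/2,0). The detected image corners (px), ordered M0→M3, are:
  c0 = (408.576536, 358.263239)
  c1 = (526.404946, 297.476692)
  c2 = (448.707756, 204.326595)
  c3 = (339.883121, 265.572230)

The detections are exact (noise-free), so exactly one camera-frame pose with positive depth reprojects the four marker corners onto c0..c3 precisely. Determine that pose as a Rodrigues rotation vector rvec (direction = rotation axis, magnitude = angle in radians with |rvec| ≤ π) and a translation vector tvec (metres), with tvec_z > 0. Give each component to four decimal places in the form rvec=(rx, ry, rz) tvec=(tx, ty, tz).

rvec=(-0.2563, 0.3459, -0.5717) tvec=(0.2114, 0.1003, 1.4100)

Intrinsics K: fx=846.2, fy=684.6, cx=301.9, cy=232.1
Marker side s = 0.229 m; corners in marker frame (Z=0):
  M0 = (-0.1145, +0.1145, 0)
  M1 = (+0.1145, +0.1145, 0)
  M2 = (+0.1145, -0.1145, 0)
  M3 = (-0.1145, -0.1145, 0)
Detected image corners:
  c0 = (408.576536, 358.263239) px
  c1 = (526.404946, 297.476692) px
  c2 = (448.707756, 204.326595) px
  c3 = (339.883121, 265.572230) px
Planar DLT: solve 8×8 A·h = b for H (H[2,2]=1):
  H  [+418.89042 +218.47815 +428.77704]
  H  [-315.75369 +339.94313 +280.77749]
  H  [-0.17512 -0.23383 +1.00000]
B = K⁻¹H; ‖b₁‖=0.709199, ‖b₂‖=0.709199; λ = 2/(‖b₁‖+‖b₂‖) = 1.410041, sign → tz>0 ⇒ λ=+1.410041
r₁ = λ·B[:,0] = (+0.78610,-0.56663,-0.24693); r₂ = λ·B[:,1] = (+0.48169,+0.81195,-0.32972)
r₃ = r₁×r₂ = (+0.38732,+0.14025,+0.91122); SVD([r₁ r₂ r₃]) → R = UVᵀ:
  R  [+0.78610 +0.48169 +0.38732]
  R  [-0.56663 +0.81195 +0.14025]
  R  [-0.24693 -0.32972 +0.91122]
t = (+0.21142, +0.10026, +1.41004) m
tr R = 2.509269; θ = arccos((tr R − 1)/2) = 0.715700 rad = 41.007°
axis k = ((R−Rᵀ)₃₂, (R−Rᵀ)₁₃, (R−Rᵀ)₂₁) / (2 sinθ) = (-0.358126, +0.483315, -0.798844)
rvec = θ·k = (-0.256310, +0.345909, -0.571733)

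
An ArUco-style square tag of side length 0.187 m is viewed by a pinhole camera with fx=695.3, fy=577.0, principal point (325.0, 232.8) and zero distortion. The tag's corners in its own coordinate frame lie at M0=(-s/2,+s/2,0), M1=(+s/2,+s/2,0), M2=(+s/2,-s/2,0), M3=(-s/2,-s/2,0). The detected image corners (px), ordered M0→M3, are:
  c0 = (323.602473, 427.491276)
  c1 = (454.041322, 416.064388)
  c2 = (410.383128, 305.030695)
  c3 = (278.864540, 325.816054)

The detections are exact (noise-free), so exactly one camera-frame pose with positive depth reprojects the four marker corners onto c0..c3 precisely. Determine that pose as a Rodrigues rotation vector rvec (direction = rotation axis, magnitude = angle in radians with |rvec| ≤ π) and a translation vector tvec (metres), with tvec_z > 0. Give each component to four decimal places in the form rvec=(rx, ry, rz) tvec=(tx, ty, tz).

rvec=(0.2398, 0.3840, -0.2869) tvec=(0.0513, 0.2151, 0.9052)

Intrinsics K: fx=695.3, fy=577.0, cx=325.0, cy=232.8
Marker side s = 0.187 m; corners in marker frame (Z=0):
  M0 = (-0.0935, +0.0935, 0)
  M1 = (+0.0935, +0.0935, 0)
  M2 = (+0.0935, -0.0935, 0)
  M3 = (-0.0935, -0.0935, 0)
Detected image corners:
  c0 = (323.602473, 427.491276) px
  c1 = (454.041322, 416.064388) px
  c2 = (410.383128, 305.030695) px
  c3 = (278.864540, 325.816054) px
Planar DLT: solve 8×8 A·h = b for H (H[2,2]=1):
  H  [+538.52543 +307.25204 +364.41933]
  H  [-248.34956 +638.84994 +369.89254]
  H  [-0.44132 +0.19301 +1.00000]
B = K⁻¹H; ‖b₁‖=1.104732, ‖b₂‖=1.104732; λ = 2/(‖b₁‖+‖b₂‖) = 0.905197, sign → tz>0 ⇒ λ=+0.905197
r₁ = λ·B[:,0] = (+0.88782,-0.22843,-0.39948); r₂ = λ·B[:,1] = (+0.31834,+0.93174,+0.17471)
r₃ = r₁×r₂ = (+0.33231,-0.28228,+0.89994); SVD([r₁ r₂ r₃]) → R = UVᵀ:
  R  [+0.88782 +0.31834 +0.33231]
  R  [-0.22843 +0.93174 -0.28228]
  R  [-0.39948 +0.17471 +0.89994]
t = (+0.05132, +0.21507, +0.90520) m
tr R = 2.719500; θ = arccos((tr R − 1)/2) = 0.536016 rad = 30.711°
axis k = ((R−Rᵀ)₃₂, (R−Rᵀ)₁₃, (R−Rᵀ)₂₁) / (2 sinθ) = (+0.447403, +0.716437, -0.535302)
rvec = θ·k = (+0.239815, +0.384022, -0.286931)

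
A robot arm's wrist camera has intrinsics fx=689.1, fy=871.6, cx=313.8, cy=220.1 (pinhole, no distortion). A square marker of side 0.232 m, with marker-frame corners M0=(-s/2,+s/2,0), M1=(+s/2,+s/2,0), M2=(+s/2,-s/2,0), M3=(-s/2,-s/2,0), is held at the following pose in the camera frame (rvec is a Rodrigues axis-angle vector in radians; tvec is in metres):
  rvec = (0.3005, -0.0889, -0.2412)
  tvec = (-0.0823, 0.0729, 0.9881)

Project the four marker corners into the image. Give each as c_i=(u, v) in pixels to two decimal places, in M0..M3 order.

Intrinsics K: fx=689.1, fy=871.6, cx=313.8, cy=220.1
Marker side s = 0.232 m; corners in marker frame (Z=0):
  M0 = (-0.1160, +0.1160, 0)
  M1 = (+0.1160, +0.1160, 0)
  M2 = (+0.1160, -0.1160, 0)
  M3 = (-0.1160, -0.1160, 0)
rvec = (0.3005, -0.0889, -0.2412), |rvec| = θ = 0.39545 rad = 22.658°
Rodrigues: sinθ=0.38522, 1−cosθ=0.07718; R = I + sinθ·[k]× + (1−cosθ)·[k]×²:
    [+0.96739 +0.22178 -0.12237]
    [-0.24815 +0.92672 -0.28215]
    [+0.05083 +0.30331 +0.95153]
t = (-0.0823, 0.0729, 0.9881) m
M0: Pc = R·M0+t = (-0.16879, +0.20918, +1.01739); u = 689.1·(-0.16879)/1.01739 + 313.8 = 199.4742, v = 871.6·(+0.20918)/1.01739 + 220.1 = 399.3095
M1: Pc = R·M1+t = (+0.05564, +0.15161, +1.02918); u = 689.1·(+0.05564)/1.02918 + 313.8 = 351.0566, v = 871.6·(+0.15161)/1.02918 + 220.1 = 348.5008
M2: Pc = R·M2+t = (+0.00419, -0.06338, +0.95881); u = 689.1·(+0.00419)/0.95881 + 313.8 = 316.8119, v = 871.6·(-0.06338)/0.95881 + 220.1 = 162.4805
M3: Pc = R·M3+t = (-0.22024, -0.00581, +0.94702); u = 689.1·(-0.22024)/0.94702 + 313.8 = 153.5397, v = 871.6·(-0.00581)/0.94702 + 220.1 = 214.7482

c0=(199.47, 399.31) c1=(351.06, 348.50) c2=(316.81, 162.48) c3=(153.54, 214.75)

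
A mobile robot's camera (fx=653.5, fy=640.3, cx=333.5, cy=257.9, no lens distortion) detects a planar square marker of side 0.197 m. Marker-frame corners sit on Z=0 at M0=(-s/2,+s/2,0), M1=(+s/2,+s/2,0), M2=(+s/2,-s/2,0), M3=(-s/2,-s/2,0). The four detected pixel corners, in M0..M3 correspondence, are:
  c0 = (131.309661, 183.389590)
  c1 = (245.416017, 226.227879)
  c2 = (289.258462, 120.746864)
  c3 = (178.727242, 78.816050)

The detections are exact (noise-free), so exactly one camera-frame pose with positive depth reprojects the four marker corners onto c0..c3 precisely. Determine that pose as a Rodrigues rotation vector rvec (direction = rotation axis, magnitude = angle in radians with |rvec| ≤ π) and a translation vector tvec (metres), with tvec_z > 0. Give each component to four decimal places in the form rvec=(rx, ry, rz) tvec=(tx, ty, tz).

Intrinsics K: fx=653.5, fy=640.3, cx=333.5, cy=257.9
Marker side s = 0.197 m; corners in marker frame (Z=0):
  M0 = (-0.0985, +0.0985, 0)
  M1 = (+0.0985, +0.0985, 0)
  M2 = (+0.0985, -0.0985, 0)
  M3 = (-0.0985, -0.0985, 0)
Detected image corners:
  c0 = (131.309661, 183.389590) px
  c1 = (245.416017, 226.227879) px
  c2 = (289.258462, 120.746864) px
  c3 = (178.727242, 78.816050) px
Planar DLT: solve 8×8 A·h = b for H (H[2,2]=1):
  H  [+573.88106 -264.15579 +211.62565]
  H  [+217.90790 +509.66509 +151.53615]
  H  [+0.01834 -0.15412 +1.00000]
B = K⁻¹H; ‖b₁‖=0.930595, ‖b₂‖=0.930595; λ = 2/(‖b₁‖+‖b₂‖) = 1.074581, sign → tz>0 ⇒ λ=+1.074581
r₁ = λ·B[:,0] = (+0.93360,+0.35777,+0.01971); r₂ = λ·B[:,1] = (-0.34984,+0.92205,-0.16562)
r₃ = r₁×r₂ = (-0.07742,+0.14773,+0.98599); SVD([r₁ r₂ r₃]) → R = UVᵀ:
  R  [+0.93360 -0.34984 -0.07742]
  R  [+0.35777 +0.92205 +0.14773]
  R  [+0.01971 -0.16562 +0.98599]
t = (-0.20040, -0.17850, +1.07458) m
tr R = 2.841648; θ = arccos((tr R − 1)/2) = 0.400608 rad = 22.953°
axis k = ((R−Rᵀ)₃₂, (R−Rᵀ)₁₃, (R−Rᵀ)₂₁) / (2 sinθ) = (-0.401751, -0.124532, +0.907242)
rvec = θ·k = (-0.160945, -0.049888, +0.363448)

rvec=(-0.1609, -0.0499, 0.3634) tvec=(-0.2004, -0.1785, 1.0746)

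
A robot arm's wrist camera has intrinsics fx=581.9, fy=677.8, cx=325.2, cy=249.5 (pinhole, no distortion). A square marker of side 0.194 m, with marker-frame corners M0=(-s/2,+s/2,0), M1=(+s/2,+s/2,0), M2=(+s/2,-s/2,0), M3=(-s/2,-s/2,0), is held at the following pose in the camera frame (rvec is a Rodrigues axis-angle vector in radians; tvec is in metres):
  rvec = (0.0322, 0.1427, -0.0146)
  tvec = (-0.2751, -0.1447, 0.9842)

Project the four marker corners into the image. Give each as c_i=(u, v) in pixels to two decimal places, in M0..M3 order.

c0=(110.43, 217.97) c1=(219.11, 215.42) c2=(216.49, 79.36) c3=(107.21, 85.70)

Intrinsics K: fx=581.9, fy=677.8, cx=325.2, cy=249.5
Marker side s = 0.194 m; corners in marker frame (Z=0):
  M0 = (-0.0970, +0.0970, 0)
  M1 = (+0.0970, +0.0970, 0)
  M2 = (+0.0970, -0.0970, 0)
  M3 = (-0.0970, -0.0970, 0)
rvec = (0.0322, 0.1427, -0.0146), |rvec| = θ = 0.14701 rad = 8.423°
Rodrigues: sinθ=0.14649, 1−cosθ=0.01079; R = I + sinθ·[k]× + (1−cosθ)·[k]×²:
    [+0.98973 +0.01684 +0.14195]
    [-0.01225 +0.99938 -0.03312]
    [-0.14242 +0.03104 +0.98932]
t = (-0.2751, -0.1447, 0.9842) m
M0: Pc = R·M0+t = (-0.36947, -0.04657, +1.00103); u = 581.9·(-0.36947)/1.00103 + 325.2 = 110.4256, v = 677.8·(-0.04657)/1.00103 + 249.5 = 217.9659
M1: Pc = R·M1+t = (-0.17746, -0.04895, +0.97340); u = 581.9·(-0.17746)/0.97340 + 325.2 = 219.1122, v = 677.8·(-0.04895)/0.97340 + 249.5 = 215.4155
M2: Pc = R·M2+t = (-0.18073, -0.24283, +0.96737); u = 581.9·(-0.18073)/0.96737 + 325.2 = 216.4865, v = 677.8·(-0.24283)/0.96737 + 249.5 = 79.3601
M3: Pc = R·M3+t = (-0.37274, -0.24045, +0.99500); u = 581.9·(-0.37274)/0.99500 + 325.2 = 107.2150, v = 677.8·(-0.24045)/0.99500 + 249.5 = 85.7040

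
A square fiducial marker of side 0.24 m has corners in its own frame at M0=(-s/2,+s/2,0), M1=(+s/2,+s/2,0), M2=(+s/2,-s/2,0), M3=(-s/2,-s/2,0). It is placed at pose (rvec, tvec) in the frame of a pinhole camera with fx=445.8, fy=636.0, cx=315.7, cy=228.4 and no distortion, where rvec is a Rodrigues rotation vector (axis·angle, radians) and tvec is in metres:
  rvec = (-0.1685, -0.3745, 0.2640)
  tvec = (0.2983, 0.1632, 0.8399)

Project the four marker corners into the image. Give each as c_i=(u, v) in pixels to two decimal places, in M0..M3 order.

c0=(410.10, 428.28) c1=(513.38, 460.11) c2=(528.67, 286.77) c3=(433.22, 239.83)

Intrinsics K: fx=445.8, fy=636.0, cx=315.7, cy=228.4
Marker side s = 0.24 m; corners in marker frame (Z=0):
  M0 = (-0.1200, +0.1200, 0)
  M1 = (+0.1200, +0.1200, 0)
  M2 = (+0.1200, -0.1200, 0)
  M3 = (-0.1200, -0.1200, 0)
rvec = (-0.1685, -0.3745, 0.2640), |rvec| = θ = 0.48820 rad = 27.972°
Rodrigues: sinθ=0.46904, 1−cosθ=0.11682; R = I + sinθ·[k]× + (1−cosθ)·[k]×²:
    [+0.89710 -0.22271 -0.38160]
    [+0.28457 +0.95192 +0.11343]
    [+0.33800 -0.21035 +0.91734]
t = (0.2983, 0.1632, 0.8399) m
M0: Pc = R·M0+t = (+0.16392, +0.24328, +0.77410); u = 445.8·(+0.16392)/0.77410 + 315.7 = 410.1029, v = 636.0·(+0.24328)/0.77410 + 228.4 = 428.2811
M1: Pc = R·M1+t = (+0.37923, +0.31158, +0.85522); u = 445.8·(+0.37923)/0.85522 + 315.7 = 513.3796, v = 636.0·(+0.31158)/0.85522 + 228.4 = 460.1118
M2: Pc = R·M2+t = (+0.43268, +0.08312, +0.90570); u = 445.8·(+0.43268)/0.90570 + 315.7 = 528.6699, v = 636.0·(+0.08312)/0.90570 + 228.4 = 286.7666
M3: Pc = R·M3+t = (+0.21737, +0.01482, +0.82458); u = 445.8·(+0.21737)/0.82458 + 315.7 = 433.2203, v = 636.0·(+0.01482)/0.82458 + 228.4 = 239.8316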